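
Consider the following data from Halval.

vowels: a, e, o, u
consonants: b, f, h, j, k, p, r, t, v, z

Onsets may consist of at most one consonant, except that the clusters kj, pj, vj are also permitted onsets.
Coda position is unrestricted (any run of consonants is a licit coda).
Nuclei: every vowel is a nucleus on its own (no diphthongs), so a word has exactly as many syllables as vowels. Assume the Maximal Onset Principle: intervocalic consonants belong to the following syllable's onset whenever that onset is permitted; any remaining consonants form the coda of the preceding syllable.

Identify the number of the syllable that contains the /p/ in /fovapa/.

The vowels are o, a, a — 3 nuclei, so 3 syllables.
/o…a/ gap (V1→V2): just /v/ — single C goes to the following onset.
/a…a/ gap (V2→V3): /p/ → onset of the next syllable (single consonants are always licit onsets).
Syllabification: fo.va.pa.
The /p/ is in the onset of syllable 3 (/pa/).

3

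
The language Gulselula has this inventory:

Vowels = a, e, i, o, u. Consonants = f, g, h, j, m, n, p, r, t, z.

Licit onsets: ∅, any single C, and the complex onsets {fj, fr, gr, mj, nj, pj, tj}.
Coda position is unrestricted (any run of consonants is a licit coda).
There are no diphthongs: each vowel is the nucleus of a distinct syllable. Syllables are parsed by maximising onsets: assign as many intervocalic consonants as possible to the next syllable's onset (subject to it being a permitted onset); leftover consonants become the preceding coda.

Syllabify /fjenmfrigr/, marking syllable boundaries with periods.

fjenm.frigr

The vowels are e, i — 2 nuclei, so 2 syllables.
/e…i/ gap (V1→V2): /nmfr/; trying suffixes from longest down, /fr/ is the first permitted one, so coda /nm/ | onset /fr/.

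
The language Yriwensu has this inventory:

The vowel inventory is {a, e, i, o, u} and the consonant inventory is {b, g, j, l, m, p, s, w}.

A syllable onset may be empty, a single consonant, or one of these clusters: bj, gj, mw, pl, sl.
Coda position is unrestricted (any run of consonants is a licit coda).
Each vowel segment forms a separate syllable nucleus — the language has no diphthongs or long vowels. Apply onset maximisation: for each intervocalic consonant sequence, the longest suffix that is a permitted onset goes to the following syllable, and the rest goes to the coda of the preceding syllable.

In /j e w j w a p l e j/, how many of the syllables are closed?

2

The vowels are e, a, e — 3 nuclei, so 3 syllables.
σ1/σ2 boundary: /wjw/; trying suffixes from longest down, /w/ is the first permitted one, so coda /wj/ | onset /w/.
σ2/σ3 boundary: /pl/ is a licit onset in full, so it all attaches to the next syllable.
Syllabification: jewj.wa.plej.
Classifying each syllable: /jewj/ (closed), /wa/ (open), /plej/ (closed).
Closed syllables: 2.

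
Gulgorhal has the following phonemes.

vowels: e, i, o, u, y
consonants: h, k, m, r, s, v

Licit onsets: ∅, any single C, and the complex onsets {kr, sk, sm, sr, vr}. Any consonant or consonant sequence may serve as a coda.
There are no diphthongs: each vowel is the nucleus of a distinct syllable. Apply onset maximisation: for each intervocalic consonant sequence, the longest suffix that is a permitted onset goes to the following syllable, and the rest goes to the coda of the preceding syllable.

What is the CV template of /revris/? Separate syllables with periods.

Vowels present: e, i; each is a nucleus, giving 2 syllables.
σ1/σ2 boundary: /vr/ — entire cluster is a permitted onset → onset /vr/, coda ∅.
Putting it together: re.vris.
Mapping each syllable to C/V: /re/ → CV, /vris/ → CCVC.

CV.CCVC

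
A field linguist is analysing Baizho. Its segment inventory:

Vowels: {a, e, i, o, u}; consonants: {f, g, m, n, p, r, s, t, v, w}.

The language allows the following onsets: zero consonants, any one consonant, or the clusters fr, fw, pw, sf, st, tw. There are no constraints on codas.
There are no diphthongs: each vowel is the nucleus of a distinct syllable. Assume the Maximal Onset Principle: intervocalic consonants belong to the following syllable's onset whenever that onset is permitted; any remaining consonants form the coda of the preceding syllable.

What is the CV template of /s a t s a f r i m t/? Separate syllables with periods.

Vowels present: a, a, i; each is a nucleus, giving 3 syllables.
V1 /a/ – V2 /a/: /ts/ splits as /t/ + /s/ (/s/ is the longest suffix that is a licit onset).
V2 /a/ – V3 /i/: cluster /fr/ — /fr/ is itself a permitted onset, so the whole cluster goes right; preceding coda = ∅.
Result: sat.sa.frimt.
Mapping each syllable to C/V: /sat/ → CVC, /sa/ → CV, /frimt/ → CCVCC.

CVC.CV.CCVCC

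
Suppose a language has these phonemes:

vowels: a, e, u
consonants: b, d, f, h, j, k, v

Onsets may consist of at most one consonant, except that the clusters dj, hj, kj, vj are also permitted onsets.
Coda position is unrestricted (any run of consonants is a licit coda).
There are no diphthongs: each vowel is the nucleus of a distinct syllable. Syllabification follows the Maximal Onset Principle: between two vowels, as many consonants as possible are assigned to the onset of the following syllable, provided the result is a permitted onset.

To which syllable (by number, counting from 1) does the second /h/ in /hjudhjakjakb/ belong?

The vowels are u, a, a — 3 nuclei, so 3 syllables.
/u…a/ gap (V1→V2): /dhj/ — longest licit onset from the right is /hj/, leaving /d/ as coda.
/a…a/ gap (V2→V3): /kj/ — entire cluster is a permitted onset → onset /kj/, coda ∅.
Result: hjud.hja.kjakb.
The second /h/ is in the onset of syllable 2 (/hja/).

2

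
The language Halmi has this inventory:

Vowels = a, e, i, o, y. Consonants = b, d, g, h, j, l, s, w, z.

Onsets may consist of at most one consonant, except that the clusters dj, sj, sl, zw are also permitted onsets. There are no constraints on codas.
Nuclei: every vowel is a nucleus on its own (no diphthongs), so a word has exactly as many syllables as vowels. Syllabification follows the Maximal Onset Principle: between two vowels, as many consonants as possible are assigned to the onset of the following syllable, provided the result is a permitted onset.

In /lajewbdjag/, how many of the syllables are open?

The vowels are a, e, a — 3 nuclei, so 3 syllables.
V1 /a/ – V2 /e/: /j/ is a single consonant, so it becomes the next onset.
V2 /e/ – V3 /a/: /wbdj/ — longest licit onset from the right is /dj/, leaving /wb/ as coda.
Putting it together: la.jewb.djag.
Classifying each syllable: /la/ (open), /jewb/ (closed), /djag/ (closed).
Open syllables: 1.

1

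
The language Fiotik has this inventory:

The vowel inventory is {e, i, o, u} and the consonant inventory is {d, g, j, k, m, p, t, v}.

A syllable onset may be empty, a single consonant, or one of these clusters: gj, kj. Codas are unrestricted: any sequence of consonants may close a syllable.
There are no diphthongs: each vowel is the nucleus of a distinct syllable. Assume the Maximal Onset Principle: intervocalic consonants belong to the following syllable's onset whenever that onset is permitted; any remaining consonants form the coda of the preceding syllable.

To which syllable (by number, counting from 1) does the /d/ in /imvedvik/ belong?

2

The vowels are i, e, i — 3 nuclei, so 3 syllables.
/i…e/ gap (V1→V2): /mv/; trying suffixes from longest down, /v/ is the first permitted one, so coda /m/ | onset /v/.
/e…i/ gap (V2→V3): /dv/; trying suffixes from longest down, /v/ is the first permitted one, so coda /d/ | onset /v/.
Putting it together: im.ved.vik.
The /d/ is in the coda of syllable 2 (/ved/).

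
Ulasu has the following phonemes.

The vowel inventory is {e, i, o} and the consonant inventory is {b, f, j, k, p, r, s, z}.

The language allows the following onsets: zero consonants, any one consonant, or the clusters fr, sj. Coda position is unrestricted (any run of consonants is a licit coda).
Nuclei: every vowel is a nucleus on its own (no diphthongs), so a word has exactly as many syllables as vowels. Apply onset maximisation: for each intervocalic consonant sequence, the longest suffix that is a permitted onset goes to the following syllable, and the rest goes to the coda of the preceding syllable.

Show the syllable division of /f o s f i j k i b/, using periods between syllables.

fos.fij.kib

Vowels present: o, i, i; each is a nucleus, giving 3 syllables.
σ1/σ2 boundary: /sf/ splits as /s/ + /f/ (/f/ is the longest suffix that is a licit onset).
σ2/σ3 boundary: /jk/ — longest licit onset from the right is /k/, leaving /j/ as coda.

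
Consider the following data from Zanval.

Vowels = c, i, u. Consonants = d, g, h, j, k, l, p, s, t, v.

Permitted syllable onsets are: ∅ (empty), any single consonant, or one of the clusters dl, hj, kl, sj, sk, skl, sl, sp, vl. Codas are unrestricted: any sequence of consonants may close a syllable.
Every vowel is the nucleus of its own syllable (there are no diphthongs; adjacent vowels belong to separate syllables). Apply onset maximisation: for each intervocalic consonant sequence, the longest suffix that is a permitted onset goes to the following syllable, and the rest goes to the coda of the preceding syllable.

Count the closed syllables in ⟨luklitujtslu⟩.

1

Vowels present: u, i, u, u; each is a nucleus, giving 4 syllables.
V1 /u/ – V2 /i/: /kl/ — entire cluster is a permitted onset → onset /kl/, coda ∅.
V2 /i/ – V3 /u/: /t/ is a single consonant, so it becomes the next onset.
V3 /u/ – V4 /u/: /jtsl/ — longest licit onset from the right is /sl/, leaving /jt/ as coda.
Putting it together: lu.kli.tujt.slu.
Classifying each syllable: /lu/ (open), /kli/ (open), /tujt/ (closed), /slu/ (open).
Closed syllables: 1.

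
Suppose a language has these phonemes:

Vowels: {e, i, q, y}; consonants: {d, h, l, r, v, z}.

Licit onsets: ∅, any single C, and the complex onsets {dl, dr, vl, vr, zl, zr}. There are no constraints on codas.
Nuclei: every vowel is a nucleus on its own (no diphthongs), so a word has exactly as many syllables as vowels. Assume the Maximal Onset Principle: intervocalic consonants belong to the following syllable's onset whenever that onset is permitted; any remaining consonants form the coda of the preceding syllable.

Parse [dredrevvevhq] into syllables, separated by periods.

Nuclei (vowels): e, e, e, q → 4 syllables.
/e…e/ gap (V1→V2): cluster /dr/ — /dr/ is itself a permitted onset, so the whole cluster goes right; preceding coda = ∅.
/e…e/ gap (V2→V3): /vv/ — longest licit onset from the right is /v/, leaving /v/ as coda.
/e…q/ gap (V3→V4): cluster /vh/ — the longest permitted-onset suffix is /h/; onset = /h/, preceding coda = /v/.

dre.drev.vev.hq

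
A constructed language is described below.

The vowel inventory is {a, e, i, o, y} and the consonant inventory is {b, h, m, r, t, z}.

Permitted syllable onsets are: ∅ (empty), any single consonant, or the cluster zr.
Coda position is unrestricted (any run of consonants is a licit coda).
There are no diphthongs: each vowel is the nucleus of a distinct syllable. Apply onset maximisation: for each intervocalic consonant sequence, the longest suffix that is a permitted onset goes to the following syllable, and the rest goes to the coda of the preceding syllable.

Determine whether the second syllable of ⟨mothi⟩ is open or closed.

Nuclei (vowels): o, i → 2 syllables.
V1 /o/ – V2 /i/: /th/; trying suffixes from longest down, /h/ is the first permitted one, so coda /t/ | onset /h/.
Putting it together: mot.hi.
Syllable 2 is /hi/; it ends in its nucleus with no coda, so it is open.

open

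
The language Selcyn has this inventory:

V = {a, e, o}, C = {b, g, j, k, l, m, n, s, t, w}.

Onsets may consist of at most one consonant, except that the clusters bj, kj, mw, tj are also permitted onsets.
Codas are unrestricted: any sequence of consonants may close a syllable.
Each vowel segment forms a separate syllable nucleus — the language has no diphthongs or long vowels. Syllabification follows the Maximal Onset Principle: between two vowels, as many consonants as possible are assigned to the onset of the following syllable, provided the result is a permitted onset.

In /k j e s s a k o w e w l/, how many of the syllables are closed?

Nuclei (vowels): e, a, o, e → 4 syllables.
/e…a/ gap (V1→V2): /ss/ splits as /s/ + /s/ (/s/ is the longest suffix that is a licit onset).
/a…o/ gap (V2→V3): /k/ is a single consonant, so it becomes the next onset.
/o…e/ gap (V3→V4): /w/ → onset of the next syllable (single consonants are always licit onsets).
Result: kjes.sa.ko.wewl.
Classifying each syllable: /kjes/ (closed), /sa/ (open), /ko/ (open), /wewl/ (closed).
Closed syllables: 2.

2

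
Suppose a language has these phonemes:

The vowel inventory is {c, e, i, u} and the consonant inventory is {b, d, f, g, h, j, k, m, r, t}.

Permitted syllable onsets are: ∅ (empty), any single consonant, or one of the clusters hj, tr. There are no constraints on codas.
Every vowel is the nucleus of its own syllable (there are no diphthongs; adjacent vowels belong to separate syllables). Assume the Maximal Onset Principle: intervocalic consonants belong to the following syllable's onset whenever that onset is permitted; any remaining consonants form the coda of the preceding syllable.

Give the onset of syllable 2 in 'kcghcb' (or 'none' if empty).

The vowels are c, c — 2 nuclei, so 2 syllables.
σ1/σ2 boundary: /gh/ splits as /g/ + /h/ (/h/ is the longest suffix that is a licit onset).
Result: kcg.hcb.
Syllable 2 is /hcb/: onset /h/, nucleus /c/, coda /b/.

h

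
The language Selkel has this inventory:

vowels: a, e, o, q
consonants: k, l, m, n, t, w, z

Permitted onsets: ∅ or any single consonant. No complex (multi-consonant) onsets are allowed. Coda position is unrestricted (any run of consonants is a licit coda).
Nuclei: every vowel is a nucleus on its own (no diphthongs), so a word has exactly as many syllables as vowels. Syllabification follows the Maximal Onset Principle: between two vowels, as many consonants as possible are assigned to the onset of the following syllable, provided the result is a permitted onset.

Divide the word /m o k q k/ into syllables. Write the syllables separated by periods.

The vowels are o, q — 2 nuclei, so 2 syllables.
Between /o/ (V1) and /q/ (V2): /k/ → onset of the next syllable (single consonants are always licit onsets).

mo.kqk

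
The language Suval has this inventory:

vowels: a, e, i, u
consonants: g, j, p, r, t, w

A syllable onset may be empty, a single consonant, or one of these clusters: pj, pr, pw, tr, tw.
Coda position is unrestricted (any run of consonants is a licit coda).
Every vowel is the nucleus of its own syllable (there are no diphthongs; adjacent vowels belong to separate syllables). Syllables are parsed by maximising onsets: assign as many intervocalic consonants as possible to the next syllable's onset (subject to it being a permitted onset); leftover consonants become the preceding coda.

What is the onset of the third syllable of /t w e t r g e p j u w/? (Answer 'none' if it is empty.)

The vowels are e, e, u — 3 nuclei, so 3 syllables.
/e…e/ gap (V1→V2): /trg/ — longest licit onset from the right is /g/, leaving /tr/ as coda.
/e…u/ gap (V2→V3): cluster /pj/ — /pj/ is itself a permitted onset, so the whole cluster goes right; preceding coda = ∅.
Result: twetr.ge.pjuw.
Syllable 3 is /pjuw/: onset /pj/, nucleus /u/, coda /w/.

pj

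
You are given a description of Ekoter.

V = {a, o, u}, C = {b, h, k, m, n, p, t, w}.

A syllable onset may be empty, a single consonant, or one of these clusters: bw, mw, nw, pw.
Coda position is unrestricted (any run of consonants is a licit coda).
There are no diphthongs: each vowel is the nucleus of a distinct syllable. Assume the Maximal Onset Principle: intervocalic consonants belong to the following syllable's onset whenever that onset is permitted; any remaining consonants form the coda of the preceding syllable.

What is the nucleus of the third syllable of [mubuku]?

Nuclei (vowels): u, u, u → 3 syllables.
The third nucleus (vowel 3 from the left) is /u/.

u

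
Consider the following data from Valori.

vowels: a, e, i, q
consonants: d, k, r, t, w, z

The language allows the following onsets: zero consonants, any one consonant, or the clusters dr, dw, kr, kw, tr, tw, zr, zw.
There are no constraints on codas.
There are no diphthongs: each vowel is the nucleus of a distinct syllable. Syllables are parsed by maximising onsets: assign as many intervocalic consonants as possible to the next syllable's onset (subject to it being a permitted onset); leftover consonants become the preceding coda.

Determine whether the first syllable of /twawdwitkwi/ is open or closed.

closed

The vowels are a, i, i — 3 nuclei, so 3 syllables.
Between /a/ (V1) and /i/ (V2): /wdw/; trying suffixes from longest down, /dw/ is the first permitted one, so coda /w/ | onset /dw/.
Between /i/ (V2) and /i/ (V3): /tkw/ splits as /t/ + /kw/ (/kw/ is the longest suffix that is a licit onset).
Syllabification: twaw.dwit.kwi.
Syllable 1 is /twaw/ with coda /w/, so it is closed.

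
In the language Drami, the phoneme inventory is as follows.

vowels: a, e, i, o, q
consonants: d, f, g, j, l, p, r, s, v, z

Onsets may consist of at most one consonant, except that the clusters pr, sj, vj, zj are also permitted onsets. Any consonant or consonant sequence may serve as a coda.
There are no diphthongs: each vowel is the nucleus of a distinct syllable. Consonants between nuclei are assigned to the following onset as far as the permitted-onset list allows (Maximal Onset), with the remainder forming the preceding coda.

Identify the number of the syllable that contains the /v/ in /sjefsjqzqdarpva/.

The vowels are e, q, q, a, a — 5 nuclei, so 5 syllables.
Between /e/ (V1) and /q/ (V2): /fsj/ — longest licit onset from the right is /sj/, leaving /f/ as coda.
Between /q/ (V2) and /q/ (V3): /z/ is a single consonant, so it becomes the next onset.
Between /q/ (V3) and /a/ (V4): /d/ is a single consonant, so it becomes the next onset.
Between /a/ (V4) and /a/ (V5): /rpv/ — longest licit onset from the right is /v/, leaving /rp/ as coda.
Putting it together: sjef.sjq.zq.darp.va.
The /v/ is in the onset of syllable 5 (/va/).

5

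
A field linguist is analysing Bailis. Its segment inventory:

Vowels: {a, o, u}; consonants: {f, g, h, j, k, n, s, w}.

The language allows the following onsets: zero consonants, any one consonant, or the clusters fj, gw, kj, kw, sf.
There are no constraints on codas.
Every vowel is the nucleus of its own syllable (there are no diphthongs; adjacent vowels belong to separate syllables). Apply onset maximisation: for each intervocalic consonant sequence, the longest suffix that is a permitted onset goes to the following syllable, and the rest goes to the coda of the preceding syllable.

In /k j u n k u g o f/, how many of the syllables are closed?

Vowels present: u, u, o; each is a nucleus, giving 3 syllables.
/u…u/ gap (V1→V2): /nk/ splits as /n/ + /k/ (/k/ is the longest suffix that is a licit onset).
/u…o/ gap (V2→V3): /g/ is a single consonant, so it becomes the next onset.
Syllabification: kjun.ku.gof.
Classifying each syllable: /kjun/ (closed), /ku/ (open), /gof/ (closed).
Closed syllables: 2.

2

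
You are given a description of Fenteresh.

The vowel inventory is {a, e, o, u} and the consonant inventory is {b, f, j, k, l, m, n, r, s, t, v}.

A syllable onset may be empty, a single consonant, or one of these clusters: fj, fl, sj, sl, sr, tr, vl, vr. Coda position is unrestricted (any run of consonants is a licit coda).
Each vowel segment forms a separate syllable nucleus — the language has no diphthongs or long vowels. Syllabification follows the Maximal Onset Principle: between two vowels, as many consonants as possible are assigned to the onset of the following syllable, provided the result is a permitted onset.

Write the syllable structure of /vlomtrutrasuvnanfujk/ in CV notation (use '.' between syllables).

Nuclei (vowels): o, u, a, u, a, u → 6 syllables.
Between /o/ (V1) and /u/ (V2): /mtr/ — longest licit onset from the right is /tr/, leaving /m/ as coda.
Between /u/ (V2) and /a/ (V3): cluster /tr/ — /tr/ is itself a permitted onset, so the whole cluster goes right; preceding coda = ∅.
Between /a/ (V3) and /u/ (V4): /s/ → onset of the next syllable (single consonants are always licit onsets).
Between /u/ (V4) and /a/ (V5): /vn/ — longest licit onset from the right is /n/, leaving /v/ as coda.
Between /a/ (V5) and /u/ (V6): /nf/ splits as /n/ + /f/ (/f/ is the longest suffix that is a licit onset).
Result: vlom.tru.tra.suv.nan.fujk.
Mapping each syllable to C/V: /vlom/ → CCVC, /tru/ → CCV, /tra/ → CCV, /suv/ → CVC, /nan/ → CVC, /fujk/ → CVCC.

CCVC.CCV.CCV.CVC.CVC.CVCC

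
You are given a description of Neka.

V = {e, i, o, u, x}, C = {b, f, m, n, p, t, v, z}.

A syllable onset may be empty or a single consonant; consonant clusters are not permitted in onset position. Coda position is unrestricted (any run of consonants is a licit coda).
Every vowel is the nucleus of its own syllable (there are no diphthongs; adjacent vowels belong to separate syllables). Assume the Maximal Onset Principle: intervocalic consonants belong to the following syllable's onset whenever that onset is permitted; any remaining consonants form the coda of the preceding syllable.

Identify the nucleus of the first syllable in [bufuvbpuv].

Nuclei (vowels): u, u, u → 3 syllables.
The first nucleus (vowel 1 from the left) is /u/.

u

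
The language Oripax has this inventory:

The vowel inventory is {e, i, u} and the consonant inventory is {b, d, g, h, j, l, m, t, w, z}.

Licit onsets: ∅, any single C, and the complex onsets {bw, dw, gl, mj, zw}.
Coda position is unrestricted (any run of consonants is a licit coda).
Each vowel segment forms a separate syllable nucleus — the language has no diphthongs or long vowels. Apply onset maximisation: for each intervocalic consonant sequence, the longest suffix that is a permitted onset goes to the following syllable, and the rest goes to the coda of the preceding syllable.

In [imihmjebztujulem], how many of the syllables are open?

3

The vowels are i, i, e, u, u, e — 6 nuclei, so 6 syllables.
/i…i/ gap (V1→V2): /m/ is a single consonant, so it becomes the next onset.
/i…e/ gap (V2→V3): /hmj/; trying suffixes from longest down, /mj/ is the first permitted one, so coda /h/ | onset /mj/.
/e…u/ gap (V3→V4): cluster /bzt/ — the longest permitted-onset suffix is /t/; onset = /t/, preceding coda = /bz/.
/u…u/ gap (V4→V5): /j/ is a single consonant, so it becomes the next onset.
/u…e/ gap (V5→V6): /l/ is a single consonant, so it becomes the next onset.
Syllabification: i.mih.mjebz.tu.ju.lem.
Classifying each syllable: /i/ (open), /mih/ (closed), /mjebz/ (closed), /tu/ (open), /ju/ (open), /lem/ (closed).
Open syllables: 3.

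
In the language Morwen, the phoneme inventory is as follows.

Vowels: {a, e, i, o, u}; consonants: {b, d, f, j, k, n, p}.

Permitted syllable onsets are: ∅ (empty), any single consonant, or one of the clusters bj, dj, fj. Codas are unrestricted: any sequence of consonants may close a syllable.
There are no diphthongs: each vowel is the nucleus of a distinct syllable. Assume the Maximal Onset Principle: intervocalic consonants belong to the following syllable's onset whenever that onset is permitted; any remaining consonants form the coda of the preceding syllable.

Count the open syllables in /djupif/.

The vowels are u, i — 2 nuclei, so 2 syllables.
Between /u/ (V1) and /i/ (V2): just /p/ — single C goes to the following onset.
So the parse is dju.pif.
Classifying each syllable: /dju/ (open), /pif/ (closed).
Open syllables: 1.

1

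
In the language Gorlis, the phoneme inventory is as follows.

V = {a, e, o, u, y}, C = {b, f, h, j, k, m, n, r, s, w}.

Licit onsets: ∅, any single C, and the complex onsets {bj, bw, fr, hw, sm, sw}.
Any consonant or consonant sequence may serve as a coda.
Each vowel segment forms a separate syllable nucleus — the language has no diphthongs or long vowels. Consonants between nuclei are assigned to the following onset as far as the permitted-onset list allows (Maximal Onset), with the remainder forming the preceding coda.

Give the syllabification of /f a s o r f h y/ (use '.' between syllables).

fa.sorf.hy

The vowels are a, o, y — 3 nuclei, so 3 syllables.
/a…o/ gap (V1→V2): just /s/ — single C goes to the following onset.
/o…y/ gap (V2→V3): cluster /rfh/ — the longest permitted-onset suffix is /h/; onset = /h/, preceding coda = /rf/.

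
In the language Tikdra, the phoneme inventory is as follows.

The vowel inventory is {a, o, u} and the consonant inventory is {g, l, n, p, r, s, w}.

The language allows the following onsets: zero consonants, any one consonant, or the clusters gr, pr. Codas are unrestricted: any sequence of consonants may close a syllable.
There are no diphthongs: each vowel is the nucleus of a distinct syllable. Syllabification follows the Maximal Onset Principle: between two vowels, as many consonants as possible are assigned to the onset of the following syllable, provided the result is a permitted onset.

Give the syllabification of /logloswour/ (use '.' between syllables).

Vowels present: o, o, o, u; each is a nucleus, giving 4 syllables.
Between /o/ (V1) and /o/ (V2): /gl/ — longest licit onset from the right is /l/, leaving /g/ as coda.
Between /o/ (V2) and /o/ (V3): /sw/ splits as /s/ + /w/ (/w/ is the longest suffix that is a licit onset).
Between /o/ (V3) and /u/ (V4): nothing intervenes; syllable break is V.V.

log.los.wo.ur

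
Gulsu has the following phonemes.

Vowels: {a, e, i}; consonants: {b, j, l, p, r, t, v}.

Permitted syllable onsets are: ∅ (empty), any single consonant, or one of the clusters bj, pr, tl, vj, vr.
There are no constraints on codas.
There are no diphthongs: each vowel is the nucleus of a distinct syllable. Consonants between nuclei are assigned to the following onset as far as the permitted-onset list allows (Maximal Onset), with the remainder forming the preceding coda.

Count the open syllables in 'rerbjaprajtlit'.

Nuclei (vowels): e, a, a, i → 4 syllables.
/e…a/ gap (V1→V2): cluster /rbj/ — the longest permitted-onset suffix is /bj/; onset = /bj/, preceding coda = /r/.
/a…a/ gap (V2→V3): /pr/ — entire cluster is a permitted onset → onset /pr/, coda ∅.
/a…i/ gap (V3→V4): /jtl/; trying suffixes from longest down, /tl/ is the first permitted one, so coda /j/ | onset /tl/.
Result: rer.bja.praj.tlit.
Classifying each syllable: /rer/ (closed), /bja/ (open), /praj/ (closed), /tlit/ (closed).
Open syllables: 1.

1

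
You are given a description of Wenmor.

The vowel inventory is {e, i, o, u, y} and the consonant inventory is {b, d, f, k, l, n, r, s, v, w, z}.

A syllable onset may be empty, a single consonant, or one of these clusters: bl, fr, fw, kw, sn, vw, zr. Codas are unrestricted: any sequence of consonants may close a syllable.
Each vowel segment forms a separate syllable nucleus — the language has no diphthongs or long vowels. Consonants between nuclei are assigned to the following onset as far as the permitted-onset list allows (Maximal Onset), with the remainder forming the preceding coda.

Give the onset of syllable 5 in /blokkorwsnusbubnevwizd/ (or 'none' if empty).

n

Vowels present: o, o, u, u, e, i; each is a nucleus, giving 6 syllables.
/o…o/ gap (V1→V2): /kk/; trying suffixes from longest down, /k/ is the first permitted one, so coda /k/ | onset /k/.
/o…u/ gap (V2→V3): cluster /rwsn/ — the longest permitted-onset suffix is /sn/; onset = /sn/, preceding coda = /rw/.
/u…u/ gap (V3→V4): /sb/; trying suffixes from longest down, /b/ is the first permitted one, so coda /s/ | onset /b/.
/u…e/ gap (V4→V5): cluster /bn/ — the longest permitted-onset suffix is /n/; onset = /n/, preceding coda = /b/.
/e…i/ gap (V5→V6): /vw/ — entire cluster is a permitted onset → onset /vw/, coda ∅.
Syllabification: blok.korw.snus.bub.ne.vwizd.
Syllable 5 is /ne/: onset /n/, nucleus /e/, coda ∅.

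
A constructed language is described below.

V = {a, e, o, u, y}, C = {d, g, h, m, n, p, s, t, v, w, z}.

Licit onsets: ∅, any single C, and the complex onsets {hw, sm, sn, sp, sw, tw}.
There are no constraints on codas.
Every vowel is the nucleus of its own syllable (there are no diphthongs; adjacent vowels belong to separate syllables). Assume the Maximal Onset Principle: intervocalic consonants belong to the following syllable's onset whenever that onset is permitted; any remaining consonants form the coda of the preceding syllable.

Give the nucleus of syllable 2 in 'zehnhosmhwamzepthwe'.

o

Vowels present: e, o, a, e, e; each is a nucleus, giving 5 syllables.
The second nucleus (vowel 2 from the left) is /o/.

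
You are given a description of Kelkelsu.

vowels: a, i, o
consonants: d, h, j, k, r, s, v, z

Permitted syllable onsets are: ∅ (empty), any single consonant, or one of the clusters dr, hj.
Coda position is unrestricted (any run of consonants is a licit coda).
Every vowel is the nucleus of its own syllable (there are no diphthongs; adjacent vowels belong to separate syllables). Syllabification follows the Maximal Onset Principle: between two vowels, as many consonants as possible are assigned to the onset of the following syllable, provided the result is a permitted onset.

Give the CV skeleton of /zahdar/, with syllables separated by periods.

CVC.CVC

Nuclei (vowels): a, a → 2 syllables.
V1 /a/ – V2 /a/: /hd/; trying suffixes from longest down, /d/ is the first permitted one, so coda /h/ | onset /d/.
Putting it together: zah.dar.
Mapping each syllable to C/V: /zah/ → CVC, /dar/ → CVC.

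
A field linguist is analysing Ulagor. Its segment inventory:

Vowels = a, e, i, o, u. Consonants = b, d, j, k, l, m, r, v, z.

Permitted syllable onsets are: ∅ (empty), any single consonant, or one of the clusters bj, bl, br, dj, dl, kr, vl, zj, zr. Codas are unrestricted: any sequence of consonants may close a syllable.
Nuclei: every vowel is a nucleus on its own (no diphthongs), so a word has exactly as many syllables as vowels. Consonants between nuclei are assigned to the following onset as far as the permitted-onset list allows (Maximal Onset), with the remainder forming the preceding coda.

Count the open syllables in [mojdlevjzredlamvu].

2

The vowels are o, e, e, a, u — 5 nuclei, so 5 syllables.
/o…e/ gap (V1→V2): /jdl/ splits as /j/ + /dl/ (/dl/ is the longest suffix that is a licit onset).
/e…e/ gap (V2→V3): cluster /vjzr/ — the longest permitted-onset suffix is /zr/; onset = /zr/, preceding coda = /vj/.
/e…a/ gap (V3→V4): /dl/ — entire cluster is a permitted onset → onset /dl/, coda ∅.
/a…u/ gap (V4→V5): /mv/ splits as /m/ + /v/ (/v/ is the longest suffix that is a licit onset).
Syllabification: moj.dlevj.zre.dlam.vu.
Classifying each syllable: /moj/ (closed), /dlevj/ (closed), /zre/ (open), /dlam/ (closed), /vu/ (open).
Open syllables: 2.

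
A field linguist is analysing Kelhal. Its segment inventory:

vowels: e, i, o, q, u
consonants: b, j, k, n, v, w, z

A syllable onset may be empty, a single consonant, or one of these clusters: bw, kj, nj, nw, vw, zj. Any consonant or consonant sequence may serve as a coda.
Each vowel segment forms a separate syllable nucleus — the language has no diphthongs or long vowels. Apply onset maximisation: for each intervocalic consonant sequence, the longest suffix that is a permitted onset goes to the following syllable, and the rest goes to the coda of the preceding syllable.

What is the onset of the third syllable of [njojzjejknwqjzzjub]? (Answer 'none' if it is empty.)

The vowels are o, e, q, u — 4 nuclei, so 4 syllables.
V1 /o/ – V2 /e/: cluster /jzj/ — the longest permitted-onset suffix is /zj/; onset = /zj/, preceding coda = /j/.
V2 /e/ – V3 /q/: /jknw/; trying suffixes from longest down, /nw/ is the first permitted one, so coda /jk/ | onset /nw/.
V3 /q/ – V4 /u/: /jzzj/; trying suffixes from longest down, /zj/ is the first permitted one, so coda /jz/ | onset /zj/.
Syllabification: njoj.zjejk.nwqjz.zjub.
Syllable 3 is /nwqjz/: onset /nw/, nucleus /q/, coda /jz/.

nw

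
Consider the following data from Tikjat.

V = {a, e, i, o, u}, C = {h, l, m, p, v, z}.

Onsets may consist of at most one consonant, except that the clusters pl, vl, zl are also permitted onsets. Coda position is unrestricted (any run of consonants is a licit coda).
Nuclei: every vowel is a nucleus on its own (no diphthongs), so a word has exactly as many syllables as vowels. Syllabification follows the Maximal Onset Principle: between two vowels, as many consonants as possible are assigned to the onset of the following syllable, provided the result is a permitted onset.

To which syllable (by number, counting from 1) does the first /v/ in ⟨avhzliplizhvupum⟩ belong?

Vowels present: a, i, i, u, u; each is a nucleus, giving 5 syllables.
Between /a/ (V1) and /i/ (V2): /vhzl/; trying suffixes from longest down, /zl/ is the first permitted one, so coda /vh/ | onset /zl/.
Between /i/ (V2) and /i/ (V3): /pl/ is a licit onset in full, so it all attaches to the next syllable.
Between /i/ (V3) and /u/ (V4): cluster /zhv/ — the longest permitted-onset suffix is /v/; onset = /v/, preceding coda = /zh/.
Between /u/ (V4) and /u/ (V5): /p/ → onset of the next syllable (single consonants are always licit onsets).
Syllabification: avh.zli.plizh.vu.pum.
The first /v/ is in the coda of syllable 1 (/avh/).

1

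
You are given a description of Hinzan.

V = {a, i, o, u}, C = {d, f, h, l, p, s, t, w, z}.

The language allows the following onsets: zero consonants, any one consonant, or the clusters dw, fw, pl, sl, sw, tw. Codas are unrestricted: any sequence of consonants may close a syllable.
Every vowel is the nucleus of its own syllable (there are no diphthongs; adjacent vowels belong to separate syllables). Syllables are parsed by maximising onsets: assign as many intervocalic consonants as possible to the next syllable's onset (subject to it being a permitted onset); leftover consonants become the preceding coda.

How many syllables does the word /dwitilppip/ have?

The vowels are i, i, i — 3 nuclei, so 3 syllables.

3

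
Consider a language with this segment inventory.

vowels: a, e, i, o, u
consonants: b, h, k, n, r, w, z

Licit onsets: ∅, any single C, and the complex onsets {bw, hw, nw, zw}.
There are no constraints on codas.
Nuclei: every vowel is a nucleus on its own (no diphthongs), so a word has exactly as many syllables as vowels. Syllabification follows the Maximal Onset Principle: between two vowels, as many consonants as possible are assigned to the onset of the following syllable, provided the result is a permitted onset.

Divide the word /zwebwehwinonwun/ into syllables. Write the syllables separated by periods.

zwe.bwe.hwi.no.nwun

The vowels are e, e, i, o, u — 5 nuclei, so 5 syllables.
Between /e/ (V1) and /e/ (V2): /bw/ is a licit onset in full, so it all attaches to the next syllable.
Between /e/ (V2) and /i/ (V3): /hw/ is a licit onset in full, so it all attaches to the next syllable.
Between /i/ (V3) and /o/ (V4): /n/ is a single consonant, so it becomes the next onset.
Between /o/ (V4) and /u/ (V5): /nw/ — entire cluster is a permitted onset → onset /nw/, coda ∅.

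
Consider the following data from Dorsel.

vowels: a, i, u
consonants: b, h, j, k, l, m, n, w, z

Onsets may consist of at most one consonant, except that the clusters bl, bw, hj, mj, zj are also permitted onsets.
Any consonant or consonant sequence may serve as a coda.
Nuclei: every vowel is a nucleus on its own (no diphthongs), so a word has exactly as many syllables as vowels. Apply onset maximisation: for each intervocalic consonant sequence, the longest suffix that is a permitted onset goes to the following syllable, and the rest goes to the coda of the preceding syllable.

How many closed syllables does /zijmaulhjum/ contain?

Nuclei (vowels): i, a, u, u → 4 syllables.
/i…a/ gap (V1→V2): /jm/ splits as /j/ + /m/ (/m/ is the longest suffix that is a licit onset).
/a…u/ gap (V2→V3): nothing intervenes; syllable break is V.V.
/u…u/ gap (V3→V4): /lhj/ splits as /l/ + /hj/ (/hj/ is the longest suffix that is a licit onset).
Putting it together: zij.ma.ul.hjum.
Classifying each syllable: /zij/ (closed), /ma/ (open), /ul/ (closed), /hjum/ (closed).
Closed syllables: 3.

3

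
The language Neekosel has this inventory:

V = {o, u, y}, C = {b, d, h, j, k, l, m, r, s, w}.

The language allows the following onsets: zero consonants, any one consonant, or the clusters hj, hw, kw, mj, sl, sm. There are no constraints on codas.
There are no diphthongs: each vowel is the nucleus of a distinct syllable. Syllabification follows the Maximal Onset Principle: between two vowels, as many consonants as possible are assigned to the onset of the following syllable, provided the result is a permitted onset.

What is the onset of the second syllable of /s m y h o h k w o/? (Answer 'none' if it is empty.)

The vowels are y, o, o — 3 nuclei, so 3 syllables.
σ1/σ2 boundary: /h/ is a single consonant, so it becomes the next onset.
σ2/σ3 boundary: /hkw/ splits as /h/ + /kw/ (/kw/ is the longest suffix that is a licit onset).
Syllabification: smy.hoh.kwo.
Syllable 2 is /hoh/: onset /h/, nucleus /o/, coda /h/.

h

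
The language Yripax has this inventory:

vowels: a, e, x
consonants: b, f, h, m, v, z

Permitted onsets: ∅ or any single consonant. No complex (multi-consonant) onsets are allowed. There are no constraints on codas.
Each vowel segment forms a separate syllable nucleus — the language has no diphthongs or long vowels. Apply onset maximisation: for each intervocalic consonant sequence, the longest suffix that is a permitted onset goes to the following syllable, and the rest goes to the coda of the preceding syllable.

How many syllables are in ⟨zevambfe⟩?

3

Nuclei (vowels): e, a, e → 3 syllables.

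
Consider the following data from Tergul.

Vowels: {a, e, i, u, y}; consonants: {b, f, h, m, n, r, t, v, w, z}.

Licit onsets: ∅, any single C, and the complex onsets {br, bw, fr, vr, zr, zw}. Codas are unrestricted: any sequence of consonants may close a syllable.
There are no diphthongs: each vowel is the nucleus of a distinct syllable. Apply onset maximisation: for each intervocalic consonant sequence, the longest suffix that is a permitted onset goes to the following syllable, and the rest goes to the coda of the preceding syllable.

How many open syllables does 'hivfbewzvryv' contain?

Vowels present: i, e, y; each is a nucleus, giving 3 syllables.
V1 /i/ – V2 /e/: cluster /vfb/ — the longest permitted-onset suffix is /b/; onset = /b/, preceding coda = /vf/.
V2 /e/ – V3 /y/: /wzvr/ — longest licit onset from the right is /vr/, leaving /wz/ as coda.
So the parse is hivf.bewz.vryv.
Classifying each syllable: /hivf/ (closed), /bewz/ (closed), /vryv/ (closed).
Open syllables: 0.

0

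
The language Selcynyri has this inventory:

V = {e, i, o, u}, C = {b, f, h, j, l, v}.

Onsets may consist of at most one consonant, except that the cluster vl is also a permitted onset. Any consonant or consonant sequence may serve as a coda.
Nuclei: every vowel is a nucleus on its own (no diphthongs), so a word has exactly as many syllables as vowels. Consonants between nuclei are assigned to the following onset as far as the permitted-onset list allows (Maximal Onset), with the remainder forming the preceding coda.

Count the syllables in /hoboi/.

The vowels are o, o, i — 3 nuclei, so 3 syllables.

3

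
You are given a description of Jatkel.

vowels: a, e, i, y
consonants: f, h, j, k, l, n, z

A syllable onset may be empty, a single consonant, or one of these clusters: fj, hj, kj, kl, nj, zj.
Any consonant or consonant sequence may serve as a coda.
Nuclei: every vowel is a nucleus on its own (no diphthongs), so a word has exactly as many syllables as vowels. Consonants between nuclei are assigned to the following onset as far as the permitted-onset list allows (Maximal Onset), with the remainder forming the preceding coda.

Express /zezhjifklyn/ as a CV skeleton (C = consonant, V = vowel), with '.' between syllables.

Nuclei (vowels): e, i, y → 3 syllables.
σ1/σ2 boundary: /zhj/; trying suffixes from longest down, /hj/ is the first permitted one, so coda /z/ | onset /hj/.
σ2/σ3 boundary: /fkl/ — longest licit onset from the right is /kl/, leaving /f/ as coda.
Putting it together: zez.hjif.klyn.
Mapping each syllable to C/V: /zez/ → CVC, /hjif/ → CCVC, /klyn/ → CCVC.

CVC.CCVC.CCVC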